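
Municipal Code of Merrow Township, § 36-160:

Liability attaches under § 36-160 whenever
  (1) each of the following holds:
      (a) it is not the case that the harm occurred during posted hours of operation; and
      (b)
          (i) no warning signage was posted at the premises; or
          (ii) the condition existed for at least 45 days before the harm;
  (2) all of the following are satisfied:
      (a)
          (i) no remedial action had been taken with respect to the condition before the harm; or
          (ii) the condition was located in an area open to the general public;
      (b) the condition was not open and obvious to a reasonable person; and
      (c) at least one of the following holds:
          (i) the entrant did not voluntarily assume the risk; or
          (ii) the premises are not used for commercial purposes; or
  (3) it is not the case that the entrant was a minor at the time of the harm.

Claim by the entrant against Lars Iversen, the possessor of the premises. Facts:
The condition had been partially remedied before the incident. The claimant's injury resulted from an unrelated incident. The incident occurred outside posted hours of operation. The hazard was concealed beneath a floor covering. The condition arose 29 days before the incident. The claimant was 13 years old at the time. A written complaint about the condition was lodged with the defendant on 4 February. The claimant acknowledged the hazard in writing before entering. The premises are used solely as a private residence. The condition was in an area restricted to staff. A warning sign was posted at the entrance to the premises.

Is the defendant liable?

(a) not (during posted hours) — holds.
(i) no signage posted — not satisfied.
(ii) condition ≥45 days old — fails.
(b) = F OR F = false.
(1): T AND F → false.
(i) no remedial action — fails.
(ii) public area — fails.
So (a) is not satisfied (F OR F).
(b) not open/obvious — holds.
(i) no assumed risk — not satisfied.
(ii) not (commercial use) — holds.
So (c) is satisfied (F OR T).
(2) = F AND T AND T = false.
(3) not (entrant a minor) — not met.
Overall = F OR F OR F = false.

No — not liable.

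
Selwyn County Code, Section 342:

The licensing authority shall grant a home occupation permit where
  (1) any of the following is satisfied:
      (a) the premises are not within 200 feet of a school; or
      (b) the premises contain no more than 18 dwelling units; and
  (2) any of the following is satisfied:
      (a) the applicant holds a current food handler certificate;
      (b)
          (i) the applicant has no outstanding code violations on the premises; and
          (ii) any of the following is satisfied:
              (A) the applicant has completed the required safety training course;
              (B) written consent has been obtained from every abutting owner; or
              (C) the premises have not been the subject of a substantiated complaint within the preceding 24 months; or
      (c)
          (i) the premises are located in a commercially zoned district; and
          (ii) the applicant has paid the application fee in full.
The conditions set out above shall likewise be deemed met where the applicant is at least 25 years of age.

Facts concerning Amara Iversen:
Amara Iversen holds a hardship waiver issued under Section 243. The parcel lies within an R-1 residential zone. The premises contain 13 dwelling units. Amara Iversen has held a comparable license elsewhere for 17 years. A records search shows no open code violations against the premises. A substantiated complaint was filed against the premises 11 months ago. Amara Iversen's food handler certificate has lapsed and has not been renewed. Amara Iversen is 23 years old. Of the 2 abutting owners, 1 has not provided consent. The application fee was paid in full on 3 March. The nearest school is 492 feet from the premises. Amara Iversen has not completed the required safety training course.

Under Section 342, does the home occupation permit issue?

No — denied.

(a) ≥200 ft from school — satisfied.
(b) ≤ 18 units — holds.
(1): T OR T → true.
(a) food handler cert. — fails.
(i) no code violations — holds.
(A) safety training — fails.
(B) all abutters consent — fails.
(C) no complaint in 24 mo. — not satisfied.
(ii): F OR F OR F → false.
(b) = T AND F = false.
(i) commercially zoned — not met.
(ii) fee paid — met.
So (c) is not satisfied (F AND T).
(2): F OR F OR F → false.
So Overall is not satisfied (T AND F).
Exception (age ≥ 25) — not satisfied.
Result: main false OR exception false → false.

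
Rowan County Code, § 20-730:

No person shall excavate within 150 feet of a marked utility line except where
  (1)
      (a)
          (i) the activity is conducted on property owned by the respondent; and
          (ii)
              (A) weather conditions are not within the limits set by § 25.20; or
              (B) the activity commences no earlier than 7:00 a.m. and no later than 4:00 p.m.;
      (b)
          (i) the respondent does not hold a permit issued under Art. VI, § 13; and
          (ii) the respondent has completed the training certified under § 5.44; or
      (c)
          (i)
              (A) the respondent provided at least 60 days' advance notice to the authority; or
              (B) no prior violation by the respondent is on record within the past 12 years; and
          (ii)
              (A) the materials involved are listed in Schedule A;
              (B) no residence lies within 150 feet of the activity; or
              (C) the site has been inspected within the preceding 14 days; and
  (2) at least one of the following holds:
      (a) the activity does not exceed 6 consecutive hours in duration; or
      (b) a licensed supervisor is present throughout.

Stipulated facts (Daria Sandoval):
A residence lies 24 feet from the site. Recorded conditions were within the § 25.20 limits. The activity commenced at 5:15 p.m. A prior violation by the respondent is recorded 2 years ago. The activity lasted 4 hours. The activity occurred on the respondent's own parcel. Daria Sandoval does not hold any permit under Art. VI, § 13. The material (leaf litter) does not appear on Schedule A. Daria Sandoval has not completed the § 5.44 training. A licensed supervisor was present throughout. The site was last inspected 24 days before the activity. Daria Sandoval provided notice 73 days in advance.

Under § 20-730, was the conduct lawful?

No — unlawful.

(i) own property — met.
(A) not (weather ok) — not satisfied.
(B) start within hours — fails.
(ii): F OR F → false.
(a): T AND F → false.
(i) not (holds permit) — holds.
(ii) training certified — not met.
So (b) is not satisfied (T AND F).
(A) ≥60 days' notice — met.
(B) no prior violation — not met.
(i): T OR F → true.
(A) Schedule A material — not satisfied.
(B) no residence in 150 ft — not met.
(C) site inspected — fails.
So (ii) is not satisfied (F OR F OR F).
So (c) is not satisfied (T AND F).
(1) = F OR F OR F = false.
(a) ≤ 6 hrs duration — holds.
(b) supervisor present — met.
So (2) is satisfied (T OR T).
So Overall is not satisfied (F AND T).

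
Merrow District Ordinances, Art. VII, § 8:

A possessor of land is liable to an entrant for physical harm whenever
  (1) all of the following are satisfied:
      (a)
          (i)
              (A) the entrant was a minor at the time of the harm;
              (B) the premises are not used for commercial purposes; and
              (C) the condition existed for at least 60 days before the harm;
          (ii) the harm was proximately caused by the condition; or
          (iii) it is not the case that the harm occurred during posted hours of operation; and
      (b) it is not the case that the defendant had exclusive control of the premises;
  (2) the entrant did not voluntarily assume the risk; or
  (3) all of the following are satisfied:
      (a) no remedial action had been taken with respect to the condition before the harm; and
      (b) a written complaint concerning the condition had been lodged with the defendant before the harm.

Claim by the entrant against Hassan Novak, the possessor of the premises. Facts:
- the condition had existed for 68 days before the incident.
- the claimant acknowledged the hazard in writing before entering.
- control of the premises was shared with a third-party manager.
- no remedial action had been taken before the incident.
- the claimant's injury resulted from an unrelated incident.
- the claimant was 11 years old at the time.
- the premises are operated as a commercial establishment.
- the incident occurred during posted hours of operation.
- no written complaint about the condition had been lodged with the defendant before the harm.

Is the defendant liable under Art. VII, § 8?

(A) entrant a minor — met.
(B) not (commercial use) — not met.
(C) condition ≥60 days old — met.
(i) = T AND F AND T = false.
(ii) proximate cause — not met.
(iii) not (during posted hours) — not satisfied.
(a): F OR F OR F → false.
(b) not (exclusive control) — holds.
So (1) is not satisfied (F AND T).
(2) no assumed risk — not met.
(a) no remedial action — holds.
(b) complaint lodged — not met.
(3): T AND F → false.
Overall = F OR F OR F = false.

No — not liable.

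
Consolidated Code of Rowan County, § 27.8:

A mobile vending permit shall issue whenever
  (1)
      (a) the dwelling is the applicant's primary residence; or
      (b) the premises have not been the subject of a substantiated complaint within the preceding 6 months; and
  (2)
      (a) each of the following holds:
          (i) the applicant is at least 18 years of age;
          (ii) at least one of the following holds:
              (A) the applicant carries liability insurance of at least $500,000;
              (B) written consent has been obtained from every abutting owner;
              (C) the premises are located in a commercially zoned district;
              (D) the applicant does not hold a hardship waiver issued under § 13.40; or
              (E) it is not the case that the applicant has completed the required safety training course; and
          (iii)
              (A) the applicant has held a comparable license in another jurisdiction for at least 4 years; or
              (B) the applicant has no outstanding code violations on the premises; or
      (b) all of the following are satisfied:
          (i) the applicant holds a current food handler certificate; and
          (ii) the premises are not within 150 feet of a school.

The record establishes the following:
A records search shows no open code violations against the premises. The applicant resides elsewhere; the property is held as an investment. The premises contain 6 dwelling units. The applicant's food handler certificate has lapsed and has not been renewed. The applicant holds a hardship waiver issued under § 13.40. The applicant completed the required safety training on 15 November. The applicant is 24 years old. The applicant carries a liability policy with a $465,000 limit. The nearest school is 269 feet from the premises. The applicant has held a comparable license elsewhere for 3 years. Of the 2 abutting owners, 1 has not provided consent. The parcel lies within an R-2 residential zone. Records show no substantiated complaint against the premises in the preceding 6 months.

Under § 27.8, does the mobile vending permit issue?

(a) primary residence — not met.
(b) no complaint in 6 mo. — met.
(1) = F OR T = true.
(i) age ≥ 18 — holds.
(A) insurance ≥ $500,000 — fails.
(B) all abutters consent — not met.
(C) commercially zoned — fails.
(D) not (hardship waiver) — not satisfied.
(E) not (safety training) — not met.
(ii) = F OR F OR F OR F OR F = false.
(A) prior license ≥ 4 yr — not satisfied.
(B) no code violations — satisfied.
(iii) = F OR T = true.
So (a) is not satisfied (T AND F AND T).
(i) food handler cert. — not met.
(ii) ≥150 ft from school — met.
(b): F AND T → false.
So (2) is not satisfied (F OR F).
So Overall is not satisfied (T AND F).

No — denied.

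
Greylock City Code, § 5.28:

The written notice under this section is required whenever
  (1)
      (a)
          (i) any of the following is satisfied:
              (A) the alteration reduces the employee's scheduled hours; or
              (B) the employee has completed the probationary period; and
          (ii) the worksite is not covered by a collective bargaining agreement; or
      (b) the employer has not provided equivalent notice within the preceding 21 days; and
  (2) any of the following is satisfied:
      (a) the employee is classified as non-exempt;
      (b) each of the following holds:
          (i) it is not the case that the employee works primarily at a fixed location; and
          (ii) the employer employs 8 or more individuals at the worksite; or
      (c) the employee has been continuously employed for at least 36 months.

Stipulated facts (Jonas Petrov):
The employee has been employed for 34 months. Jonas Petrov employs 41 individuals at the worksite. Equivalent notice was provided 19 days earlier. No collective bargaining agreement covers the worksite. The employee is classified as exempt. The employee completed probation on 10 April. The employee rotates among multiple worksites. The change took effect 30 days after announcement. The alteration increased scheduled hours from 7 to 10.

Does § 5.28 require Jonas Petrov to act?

(A) hours reduced — not satisfied.
(B) past probation — met.
So (i) is satisfied (F OR T).
(ii) no CBA — met.
So (a) is satisfied (T AND T).
(b) no recent notice — not satisfied.
(1) = T OR F = true.
(a) non-exempt — fails.
(i) not (fixed location) — met.
(ii) ≥ 8 at site — holds.
(b) = T AND T = true.
(c) tenure ≥ 36 mo. — fails.
So (2) is satisfied (F OR T OR F).
Overall: T AND T → true.

Yes — required.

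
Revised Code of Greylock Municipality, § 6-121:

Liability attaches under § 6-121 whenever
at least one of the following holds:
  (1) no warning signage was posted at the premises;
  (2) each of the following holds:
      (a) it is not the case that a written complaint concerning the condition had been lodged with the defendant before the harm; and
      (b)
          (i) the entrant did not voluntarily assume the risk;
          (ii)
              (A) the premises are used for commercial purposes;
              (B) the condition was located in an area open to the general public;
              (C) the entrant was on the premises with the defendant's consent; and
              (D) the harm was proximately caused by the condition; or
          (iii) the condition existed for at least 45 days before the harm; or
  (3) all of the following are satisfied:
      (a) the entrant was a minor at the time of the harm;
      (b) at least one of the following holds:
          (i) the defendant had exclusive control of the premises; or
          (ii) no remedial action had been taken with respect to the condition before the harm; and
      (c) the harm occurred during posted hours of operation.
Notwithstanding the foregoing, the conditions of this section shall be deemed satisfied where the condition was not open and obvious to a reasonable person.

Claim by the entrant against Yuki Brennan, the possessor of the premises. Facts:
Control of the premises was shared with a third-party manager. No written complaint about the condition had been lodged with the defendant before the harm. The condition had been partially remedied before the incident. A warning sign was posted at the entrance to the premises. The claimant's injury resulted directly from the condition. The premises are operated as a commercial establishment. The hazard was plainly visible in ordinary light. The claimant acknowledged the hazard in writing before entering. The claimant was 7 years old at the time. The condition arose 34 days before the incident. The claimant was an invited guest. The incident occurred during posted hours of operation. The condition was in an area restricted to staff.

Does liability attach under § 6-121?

(1) no signage posted — not met.
(a) not (complaint lodged) — satisfied.
(i) no assumed risk — fails.
(A) commercial use — met.
(B) public area — not met.
(C) consent to enter — satisfied.
(D) proximate cause — met.
(ii) = T AND F AND T AND T = false.
(iii) condition ≥45 days old — not satisfied.
So (b) is not satisfied (F OR F OR F).
So (2) is not satisfied (T AND F).
(a) entrant a minor — met.
(i) exclusive control — fails.
(ii) no remedial action — not satisfied.
(b): F OR F → false.
(c) during posted hours — met.
So (3) is not satisfied (T AND F AND T).
Overall = F OR F OR F = false.
Exception (not open/obvious) — not satisfied.
Result: main false OR exception false → false.

No — not liable.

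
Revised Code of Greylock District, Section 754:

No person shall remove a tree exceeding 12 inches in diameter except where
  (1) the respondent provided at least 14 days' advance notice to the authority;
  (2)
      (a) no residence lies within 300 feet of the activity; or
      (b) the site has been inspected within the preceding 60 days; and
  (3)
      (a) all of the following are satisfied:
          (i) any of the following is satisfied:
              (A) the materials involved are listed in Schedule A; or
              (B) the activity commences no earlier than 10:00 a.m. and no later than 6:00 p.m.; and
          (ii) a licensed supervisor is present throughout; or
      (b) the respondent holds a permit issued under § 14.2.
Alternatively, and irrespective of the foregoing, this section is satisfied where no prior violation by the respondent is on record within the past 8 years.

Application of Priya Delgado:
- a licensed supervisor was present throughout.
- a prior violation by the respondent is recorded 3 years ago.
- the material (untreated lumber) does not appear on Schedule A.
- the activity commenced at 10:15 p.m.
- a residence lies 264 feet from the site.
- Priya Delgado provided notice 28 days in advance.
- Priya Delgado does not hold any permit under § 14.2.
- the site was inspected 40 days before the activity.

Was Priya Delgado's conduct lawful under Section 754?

(1) ≥14 days' notice — satisfied.
(a) no residence in 300 ft — not satisfied.
(b) site inspected — met.
(2): F OR T → true.
(A) Schedule A material — not satisfied.
(B) start within hours — fails.
(i): F OR F → false.
(ii) supervisor present — satisfied.
So (a) is not satisfied (F AND T).
(b) holds permit — fails.
(3) = F OR F = false.
Overall = T AND T AND F = false.
Exception (no prior violation) — not satisfied.
Result: main false OR exception false → false.

No — unlawful.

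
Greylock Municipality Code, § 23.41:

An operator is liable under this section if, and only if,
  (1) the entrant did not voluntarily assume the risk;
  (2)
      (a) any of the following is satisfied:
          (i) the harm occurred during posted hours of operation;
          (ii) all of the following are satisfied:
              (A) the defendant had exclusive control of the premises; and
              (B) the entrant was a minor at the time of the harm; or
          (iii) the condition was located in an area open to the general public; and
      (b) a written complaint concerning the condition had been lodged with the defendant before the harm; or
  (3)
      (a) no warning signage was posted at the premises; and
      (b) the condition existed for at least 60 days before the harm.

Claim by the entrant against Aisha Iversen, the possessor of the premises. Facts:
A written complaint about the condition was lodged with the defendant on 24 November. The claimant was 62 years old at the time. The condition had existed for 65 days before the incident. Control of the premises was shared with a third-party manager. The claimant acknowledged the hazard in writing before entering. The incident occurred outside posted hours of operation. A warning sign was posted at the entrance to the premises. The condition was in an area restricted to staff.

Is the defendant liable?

(1) no assumed risk — fails.
(i) during posted hours — fails.
(A) exclusive control — not met.
(B) entrant a minor — not met.
(ii) = F AND F = false.
(iii) public area — fails.
So (a) is not satisfied (F OR F OR F).
(b) complaint lodged — met.
So (2) is not satisfied (F AND T).
(a) no signage posted — not met.
(b) condition ≥60 days old — satisfied.
So (3) is not satisfied (F AND T).
Overall = F OR F OR F = false.

No — not liable.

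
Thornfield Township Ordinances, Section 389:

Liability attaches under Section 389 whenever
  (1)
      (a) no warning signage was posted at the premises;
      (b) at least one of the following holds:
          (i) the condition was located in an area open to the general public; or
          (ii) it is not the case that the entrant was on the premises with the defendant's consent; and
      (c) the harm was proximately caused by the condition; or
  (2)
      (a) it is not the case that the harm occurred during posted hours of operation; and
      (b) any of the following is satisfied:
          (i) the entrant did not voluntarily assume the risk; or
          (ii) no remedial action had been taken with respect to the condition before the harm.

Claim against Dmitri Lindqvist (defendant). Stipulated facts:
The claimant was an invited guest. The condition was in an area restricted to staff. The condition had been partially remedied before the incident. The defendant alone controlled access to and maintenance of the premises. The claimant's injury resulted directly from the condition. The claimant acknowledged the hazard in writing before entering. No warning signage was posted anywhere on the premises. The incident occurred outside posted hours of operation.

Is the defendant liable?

(a) no signage posted — holds.
(i) public area — not met.
(ii) not (consent to enter) — not met.
So (b) is not satisfied (F OR F).
(c) proximate cause — holds.
So (1) is not satisfied (T AND F AND T).
(a) not (during posted hours) — met.
(i) no assumed risk — fails.
(ii) no remedial action — not met.
(b): F OR F → false.
(2) = T AND F = false.
So Overall is not satisfied (F OR F).

No — not liable.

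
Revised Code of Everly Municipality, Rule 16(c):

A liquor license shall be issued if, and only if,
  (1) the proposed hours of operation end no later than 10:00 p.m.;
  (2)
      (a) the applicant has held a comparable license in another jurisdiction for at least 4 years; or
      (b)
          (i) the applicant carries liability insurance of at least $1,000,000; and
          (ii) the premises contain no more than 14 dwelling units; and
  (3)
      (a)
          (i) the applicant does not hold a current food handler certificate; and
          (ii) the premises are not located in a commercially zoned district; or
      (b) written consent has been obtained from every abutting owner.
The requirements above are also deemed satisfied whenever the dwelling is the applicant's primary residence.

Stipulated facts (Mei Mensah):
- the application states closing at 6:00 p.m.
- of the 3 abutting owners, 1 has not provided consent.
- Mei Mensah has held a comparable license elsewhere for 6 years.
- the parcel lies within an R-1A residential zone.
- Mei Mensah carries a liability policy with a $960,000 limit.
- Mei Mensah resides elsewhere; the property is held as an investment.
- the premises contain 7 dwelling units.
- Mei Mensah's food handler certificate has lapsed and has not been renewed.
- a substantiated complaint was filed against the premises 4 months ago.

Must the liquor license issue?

Yes — granted.

(1) closes by 10 p.m. — holds.
(a) prior license ≥ 4 yr — met.
(i) insurance ≥ $1,000,000 — not met.
(ii) ≤ 14 units — holds.
So (b) is not satisfied (F AND T).
So (2) is satisfied (T OR F).
(i) not (food handler cert.) — holds.
(ii) not (commercially zoned) — holds.
So (a) is satisfied (T AND T).
(b) all abutters consent — not met.
(3) = T OR F = true.
So Overall is satisfied (T AND T AND T).
Exception (primary residence) — not satisfied.
Result: main true OR exception false → true.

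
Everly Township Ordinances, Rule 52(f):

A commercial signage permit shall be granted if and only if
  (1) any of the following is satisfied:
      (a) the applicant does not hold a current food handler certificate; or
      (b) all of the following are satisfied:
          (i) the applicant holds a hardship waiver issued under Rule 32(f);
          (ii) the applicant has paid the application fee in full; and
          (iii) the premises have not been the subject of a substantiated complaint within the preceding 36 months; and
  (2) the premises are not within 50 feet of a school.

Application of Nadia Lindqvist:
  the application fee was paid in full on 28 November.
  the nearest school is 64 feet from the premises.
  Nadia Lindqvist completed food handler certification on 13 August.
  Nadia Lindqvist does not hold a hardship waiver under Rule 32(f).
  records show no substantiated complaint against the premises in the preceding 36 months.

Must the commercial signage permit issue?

No — denied.

(a) not (food handler cert.) — fails.
(i) hardship waiver — not satisfied.
(ii) fee paid — satisfied.
(iii) no complaint in 36 mo. — holds.
(b) = F AND T AND T = false.
(1) = F OR F = false.
(2) ≥50 ft from school — holds.
Overall = F AND T = false.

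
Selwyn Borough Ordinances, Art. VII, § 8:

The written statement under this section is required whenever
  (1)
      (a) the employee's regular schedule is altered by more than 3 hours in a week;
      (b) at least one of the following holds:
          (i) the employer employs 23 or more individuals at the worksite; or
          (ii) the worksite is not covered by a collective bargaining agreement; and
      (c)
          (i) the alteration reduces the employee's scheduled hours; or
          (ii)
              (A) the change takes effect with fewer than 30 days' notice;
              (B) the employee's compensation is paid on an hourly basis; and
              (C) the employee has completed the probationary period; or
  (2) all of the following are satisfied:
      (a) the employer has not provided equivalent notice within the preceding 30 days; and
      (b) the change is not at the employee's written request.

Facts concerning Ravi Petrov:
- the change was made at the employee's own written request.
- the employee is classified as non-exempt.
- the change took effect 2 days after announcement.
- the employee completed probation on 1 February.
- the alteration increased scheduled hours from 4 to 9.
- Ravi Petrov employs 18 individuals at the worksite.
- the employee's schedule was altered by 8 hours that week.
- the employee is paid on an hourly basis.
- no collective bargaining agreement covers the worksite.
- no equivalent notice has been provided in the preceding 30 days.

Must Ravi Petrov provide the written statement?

(a) schedule shift > 3h — satisfied.
(i) ≥ 23 at site — not satisfied.
(ii) no CBA — holds.
(b) = F OR T = true.
(i) hours reduced — not met.
(A) < 30 days' notice — holds.
(B) hourly-paid — holds.
(C) past probation — satisfied.
(ii): T AND T AND T → true.
(c) = F OR T = true.
So (1) is satisfied (T AND T AND T).
(a) no recent notice — holds.
(b) not employee-requested — not met.
(2): T AND F → false.
Overall = T OR F = true.

Yes — required.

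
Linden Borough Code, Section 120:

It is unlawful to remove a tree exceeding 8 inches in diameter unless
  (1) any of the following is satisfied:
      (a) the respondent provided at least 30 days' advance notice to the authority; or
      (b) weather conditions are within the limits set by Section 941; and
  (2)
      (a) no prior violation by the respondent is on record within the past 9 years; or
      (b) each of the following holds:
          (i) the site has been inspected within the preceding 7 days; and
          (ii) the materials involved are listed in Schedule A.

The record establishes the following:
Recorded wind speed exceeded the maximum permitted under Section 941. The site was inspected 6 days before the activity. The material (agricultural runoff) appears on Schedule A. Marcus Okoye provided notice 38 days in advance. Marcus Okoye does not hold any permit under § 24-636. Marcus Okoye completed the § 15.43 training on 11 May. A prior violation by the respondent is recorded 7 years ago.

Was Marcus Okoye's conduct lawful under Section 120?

Yes — lawful.

(a) ≥30 days' notice — met.
(b) weather ok — not met.
(1): T OR F → true.
(a) no prior violation — not met.
(i) site inspected — satisfied.
(ii) Schedule A material — holds.
So (b) is satisfied (T AND T).
(2) = F OR T = true.
Overall = T AND T = true.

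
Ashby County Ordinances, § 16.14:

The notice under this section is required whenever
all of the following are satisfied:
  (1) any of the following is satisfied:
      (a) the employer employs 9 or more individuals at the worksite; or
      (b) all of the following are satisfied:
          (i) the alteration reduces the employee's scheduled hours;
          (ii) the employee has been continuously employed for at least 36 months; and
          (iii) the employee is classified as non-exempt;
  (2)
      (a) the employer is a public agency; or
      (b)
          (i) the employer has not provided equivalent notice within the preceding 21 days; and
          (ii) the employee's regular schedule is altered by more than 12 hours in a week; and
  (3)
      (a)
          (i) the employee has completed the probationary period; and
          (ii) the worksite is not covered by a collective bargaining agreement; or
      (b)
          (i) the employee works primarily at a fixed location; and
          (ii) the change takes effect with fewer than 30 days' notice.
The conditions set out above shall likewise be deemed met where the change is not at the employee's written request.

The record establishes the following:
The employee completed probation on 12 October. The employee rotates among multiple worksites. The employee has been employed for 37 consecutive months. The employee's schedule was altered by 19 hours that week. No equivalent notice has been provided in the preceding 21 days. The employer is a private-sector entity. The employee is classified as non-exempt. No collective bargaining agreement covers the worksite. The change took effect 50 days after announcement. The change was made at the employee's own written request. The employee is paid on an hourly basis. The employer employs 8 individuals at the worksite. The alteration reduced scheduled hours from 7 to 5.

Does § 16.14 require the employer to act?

Yes — required.

(a) ≥ 9 at site — not met.
(i) hours reduced — holds.
(ii) tenure ≥ 36 mo. — satisfied.
(iii) non-exempt — met.
So (b) is satisfied (T AND T AND T).
(1): F OR T → true.
(a) public agency — not met.
(i) no recent notice — met.
(ii) schedule shift > 12h — satisfied.
(b): T AND T → true.
So (2) is satisfied (F OR T).
(i) past probation — holds.
(ii) no CBA — holds.
So (a) is satisfied (T AND T).
(i) fixed location — not satisfied.
(ii) < 30 days' notice — fails.
So (b) is not satisfied (F AND F).
(3) = T OR F = true.
Overall: T AND T AND T → true.
Exception (not employee-requested) — not satisfied.
Result: main true OR exception false → true.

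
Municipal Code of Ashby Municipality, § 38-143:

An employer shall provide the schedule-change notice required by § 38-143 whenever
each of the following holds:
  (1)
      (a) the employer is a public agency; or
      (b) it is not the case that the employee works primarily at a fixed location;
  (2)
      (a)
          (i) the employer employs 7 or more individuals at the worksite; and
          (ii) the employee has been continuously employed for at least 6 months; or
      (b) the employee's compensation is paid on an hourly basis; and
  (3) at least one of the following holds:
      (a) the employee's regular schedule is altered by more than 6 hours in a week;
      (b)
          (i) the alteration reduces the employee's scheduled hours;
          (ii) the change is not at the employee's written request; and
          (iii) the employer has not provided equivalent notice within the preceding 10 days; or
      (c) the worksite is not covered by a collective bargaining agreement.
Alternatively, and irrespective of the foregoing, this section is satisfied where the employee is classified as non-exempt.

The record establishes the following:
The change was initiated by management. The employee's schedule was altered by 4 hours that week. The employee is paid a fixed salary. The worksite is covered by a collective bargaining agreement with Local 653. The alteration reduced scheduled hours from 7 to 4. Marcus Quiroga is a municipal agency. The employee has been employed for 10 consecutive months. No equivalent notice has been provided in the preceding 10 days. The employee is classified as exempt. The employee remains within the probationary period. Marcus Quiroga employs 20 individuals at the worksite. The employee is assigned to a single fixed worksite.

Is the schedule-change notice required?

Yes — required.

(a) public agency — satisfied.
(b) not (fixed location) — not satisfied.
So (1) is satisfied (T OR F).
(i) ≥ 7 at site — met.
(ii) tenure ≥ 6 mo. — holds.
(a): T AND T → true.
(b) hourly-paid — fails.
(2) = T OR F = true.
(a) schedule shift > 6h — not satisfied.
(i) hours reduced — met.
(ii) not employee-requested — met.
(iii) no recent notice — holds.
(b): T AND T AND T → true.
(c) no CBA — fails.
(3): F OR T OR F → true.
Overall: T AND T AND T → true.
Exception (non-exempt) — not satisfied.
Result: main true OR exception false → true.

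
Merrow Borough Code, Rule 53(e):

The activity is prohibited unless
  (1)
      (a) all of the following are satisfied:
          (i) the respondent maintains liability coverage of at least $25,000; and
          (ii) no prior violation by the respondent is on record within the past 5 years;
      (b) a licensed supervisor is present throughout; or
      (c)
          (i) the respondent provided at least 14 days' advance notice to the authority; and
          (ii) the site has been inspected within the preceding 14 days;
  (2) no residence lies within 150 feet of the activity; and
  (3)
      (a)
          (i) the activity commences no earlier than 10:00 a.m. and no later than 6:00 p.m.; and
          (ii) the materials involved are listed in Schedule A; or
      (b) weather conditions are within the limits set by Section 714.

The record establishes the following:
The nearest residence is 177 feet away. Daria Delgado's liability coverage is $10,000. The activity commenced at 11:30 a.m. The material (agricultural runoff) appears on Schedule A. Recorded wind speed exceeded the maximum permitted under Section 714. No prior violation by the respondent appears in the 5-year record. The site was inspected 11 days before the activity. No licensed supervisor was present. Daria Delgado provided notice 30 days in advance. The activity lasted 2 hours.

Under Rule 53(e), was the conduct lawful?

Yes — lawful.

(i) coverage ≥ $25,000 — fails.
(ii) no prior violation — met.
So (a) is not satisfied (F AND T).
(b) supervisor present — fails.
(i) ≥14 days' notice — satisfied.
(ii) site inspected — holds.
So (c) is satisfied (T AND T).
(1): F OR F OR T → true.
(2) no residence in 150 ft — satisfied.
(i) start within hours — holds.
(ii) Schedule A material — met.
(a) = T AND T = true.
(b) weather ok — not met.
So (3) is satisfied (T OR F).
Overall = T AND T AND T = true.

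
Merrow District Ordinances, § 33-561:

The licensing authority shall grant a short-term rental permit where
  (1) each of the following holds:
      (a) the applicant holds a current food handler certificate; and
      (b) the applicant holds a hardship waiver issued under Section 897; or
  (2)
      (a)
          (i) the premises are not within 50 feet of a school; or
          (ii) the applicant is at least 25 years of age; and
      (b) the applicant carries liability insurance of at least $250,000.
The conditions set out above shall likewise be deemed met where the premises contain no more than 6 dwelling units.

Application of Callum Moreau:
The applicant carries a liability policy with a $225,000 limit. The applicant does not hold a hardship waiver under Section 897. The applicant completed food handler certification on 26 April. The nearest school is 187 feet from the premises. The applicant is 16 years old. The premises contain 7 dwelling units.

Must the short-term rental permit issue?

No — denied.

(a) food handler cert. — holds.
(b) hardship waiver — not satisfied.
So (1) is not satisfied (T AND F).
(i) ≥50 ft from school — met.
(ii) age ≥ 25 — not met.
(a) = T OR F = true.
(b) insurance ≥ $250,000 — not met.
So (2) is not satisfied (T AND F).
So Overall is not satisfied (F OR F).
Exception (≤ 6 units) — not satisfied.
Result: main false OR exception false → false.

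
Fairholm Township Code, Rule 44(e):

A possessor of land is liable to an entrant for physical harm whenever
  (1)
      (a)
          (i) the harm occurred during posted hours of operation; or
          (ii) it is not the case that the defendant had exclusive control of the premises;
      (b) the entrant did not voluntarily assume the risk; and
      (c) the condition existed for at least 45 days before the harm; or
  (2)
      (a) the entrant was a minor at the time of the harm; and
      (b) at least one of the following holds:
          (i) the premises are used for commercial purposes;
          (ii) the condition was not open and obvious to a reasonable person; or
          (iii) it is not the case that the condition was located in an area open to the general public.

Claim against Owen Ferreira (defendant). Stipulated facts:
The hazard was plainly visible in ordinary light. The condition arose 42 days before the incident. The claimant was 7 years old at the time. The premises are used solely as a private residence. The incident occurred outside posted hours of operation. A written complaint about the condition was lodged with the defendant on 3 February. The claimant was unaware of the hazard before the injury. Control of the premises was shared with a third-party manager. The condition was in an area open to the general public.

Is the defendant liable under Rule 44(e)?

(i) during posted hours — not satisfied.
(ii) not (exclusive control) — met.
(a) = F OR T = true.
(b) no assumed risk — satisfied.
(c) condition ≥45 days old — not met.
So (1) is not satisfied (T AND T AND F).
(a) entrant a minor — satisfied.
(i) commercial use — not satisfied.
(ii) not open/obvious — not met.
(iii) not (public area) — fails.
(b): F OR F OR F → false.
(2): T AND F → false.
Overall = F OR F = false.

No — not liable.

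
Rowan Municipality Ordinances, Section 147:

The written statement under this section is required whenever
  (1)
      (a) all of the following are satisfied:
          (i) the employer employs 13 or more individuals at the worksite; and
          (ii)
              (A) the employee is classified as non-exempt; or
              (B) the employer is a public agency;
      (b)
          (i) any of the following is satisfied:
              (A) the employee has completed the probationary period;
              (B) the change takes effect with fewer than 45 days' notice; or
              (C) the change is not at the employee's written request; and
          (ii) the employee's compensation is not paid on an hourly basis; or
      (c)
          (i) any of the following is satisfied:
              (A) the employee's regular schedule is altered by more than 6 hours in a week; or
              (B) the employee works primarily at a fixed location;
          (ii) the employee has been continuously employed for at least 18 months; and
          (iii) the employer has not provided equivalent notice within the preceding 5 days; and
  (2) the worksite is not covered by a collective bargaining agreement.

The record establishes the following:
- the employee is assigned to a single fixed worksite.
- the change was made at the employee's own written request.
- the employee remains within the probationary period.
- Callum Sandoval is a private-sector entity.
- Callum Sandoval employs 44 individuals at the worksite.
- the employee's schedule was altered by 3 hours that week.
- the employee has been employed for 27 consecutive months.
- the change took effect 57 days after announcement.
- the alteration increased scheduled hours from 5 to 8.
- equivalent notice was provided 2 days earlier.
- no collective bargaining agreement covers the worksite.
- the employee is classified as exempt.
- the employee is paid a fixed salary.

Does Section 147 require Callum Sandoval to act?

(i) ≥ 13 at site — satisfied.
(A) non-exempt — not satisfied.
(B) public agency — not met.
(ii): F OR F → false.
(a) = T AND F = false.
(A) past probation — not satisfied.
(B) < 45 days' notice — not met.
(C) not employee-requested — fails.
So (i) is not satisfied (F OR F OR F).
(ii) not (hourly-paid) — met.
(b) = F AND T = false.
(A) schedule shift > 6h — fails.
(B) fixed location — met.
So (i) is satisfied (F OR T).
(ii) tenure ≥ 18 mo. — met.
(iii) no recent notice — fails.
(c) = T AND T AND F = false.
(1) = F OR F OR F = false.
(2) no CBA — met.
Overall: F AND T → false.

No — not required.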